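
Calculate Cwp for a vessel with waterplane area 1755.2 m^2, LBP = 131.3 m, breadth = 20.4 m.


Formula: Cwp = Aw / (L * B)
Step 1 — L * B = 131.3 * 20.4 = 2678.52 m^2
Step 2 — Cwp = 1755.2 / 2678.52 ≈ 0.65529 (5 s.f.)

0.65529


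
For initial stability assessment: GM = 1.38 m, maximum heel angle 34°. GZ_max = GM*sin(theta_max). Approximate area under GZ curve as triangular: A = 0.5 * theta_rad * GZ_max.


Formula: GZ_max = GM * sin(theta); Area = 0.5 * theta_rad * GZ_max
Step 1 — GZ_max = 1.38 * sin(34°) = 1.38 * 0.559193 = 0.771686 m
Step 2 — theta_rad = 34 * pi/180 = 0.593412 rad
Step 3 — Area = 0.5 * 0.593412 * 0.771686 ≈ 0.22896 m·rad (5 s.f.)

0.22896 m·rad


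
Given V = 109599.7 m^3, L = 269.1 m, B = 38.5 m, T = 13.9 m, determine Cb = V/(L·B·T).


Formula: Cb = V / (L * B * T)
Step 1 — L * B * T = 269.1 * 38.5 * 13.9 = 144008.865 m^3
Step 2 — Cb = 109599.7 / 144008.865 ≈ 0.76106 (5 s.f.)

0.76106


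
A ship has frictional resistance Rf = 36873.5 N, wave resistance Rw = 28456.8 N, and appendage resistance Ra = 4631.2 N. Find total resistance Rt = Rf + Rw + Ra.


Formula: Rt = Rf + Rw + Ra
Substituting: Rt = 36873.5 + 28456.8 + 4631.2
Result: Rt = 69961.5 N

69961.5 N


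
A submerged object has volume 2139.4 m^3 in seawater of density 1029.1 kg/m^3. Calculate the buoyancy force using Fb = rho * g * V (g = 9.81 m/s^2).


Formula: Fb = rho * g * V
Substituting: Fb = 1029.1 * 9.81 * 2139.4
Intermediate: 1029.1 * 9.81 = 10095.471
Result: Fb = 10095.471 * 2139.4 ≈ 21598000 N (5 s.f.)

21598000 N


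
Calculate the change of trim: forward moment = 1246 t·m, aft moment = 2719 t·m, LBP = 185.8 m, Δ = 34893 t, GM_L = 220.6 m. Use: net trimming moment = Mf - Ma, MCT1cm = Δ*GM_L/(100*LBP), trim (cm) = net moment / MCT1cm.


Formula: net trimming moment = Mf - Ma; MCT1cm = Δ*GM_L/(100*LBP); trim = net moment / MCT1cm
Step 1 — net trimming moment = 1246 - 2719 = -1473 t·m
Step 2 — MCT1cm = 34893 * 220.6 / (100 * 185.8) = 414.284 t·m/cm
Step 3 — trim = -1473 / 414.284 ≈ -3.5555 cm (5 s.f.)

-3.5555 cm


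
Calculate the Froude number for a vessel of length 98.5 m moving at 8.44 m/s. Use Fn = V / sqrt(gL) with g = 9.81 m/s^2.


Formula: Fn = V / sqrt(g * L)
Step 1 — g * L = 9.81 * 98.5 = 966.285
Step 2 — sqrt(g * L) = sqrt(966.285) = 31.085125
Step 3 — Fn = 8.44 / 31.085125 ≈ 0.27151 (5 s.f.)

0.27151


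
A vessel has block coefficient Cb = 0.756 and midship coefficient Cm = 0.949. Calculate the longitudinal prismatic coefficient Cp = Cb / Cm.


Formula: Cp = Cb / Cm
Substituting: Cp = 0.756 / 0.949
Result: Cp ≈ 0.79663 (5 s.f.)

0.79663


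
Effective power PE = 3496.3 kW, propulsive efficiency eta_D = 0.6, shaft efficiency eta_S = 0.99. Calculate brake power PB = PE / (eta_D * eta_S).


Formula: PB = PE / (eta_D * eta_S)
Step 1 — combined efficiency = eta_D * eta_S = 0.6 * 0.99 = 0.594
Step 2 — PB = 3496.3 / 0.594 ≈ 5886.0 kW (5 s.f.)

5886.0 kW


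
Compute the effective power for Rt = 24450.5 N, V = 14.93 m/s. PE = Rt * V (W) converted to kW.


Formula: PE = Rt * V / 1000 (kW)
Step 1 — PE (W) = 24450.5 * 14.93 = 365045.965 W
Step 2 — PE (kW) = 365045.965 / 1000 ≈ 365.05 kW (5 s.f.)

365.05 kW


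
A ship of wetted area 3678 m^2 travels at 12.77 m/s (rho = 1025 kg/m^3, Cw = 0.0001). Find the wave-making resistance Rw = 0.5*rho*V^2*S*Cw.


Formula: Rw = 0.5 * rho * V^2 * S * Cw
Step 1 — V^2 = 12.77^2 = 163.0729
Step 2 — 0.5 * rho * V^2 = 0.5 * 1025 * 163.0729 = 83574.86125
Step 3 — Rw = 83574.86125 * 3678 * 0.0001 ≈ 30739 N (5 s.f.)

30739 N


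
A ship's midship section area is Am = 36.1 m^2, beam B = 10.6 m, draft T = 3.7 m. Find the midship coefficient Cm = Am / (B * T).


Formula: Cm = Am / (B * T)
Step 1 — B * T = 10.6 * 3.7 = 39.22 m^2
Step 2 — Cm = 36.1 / 39.22 ≈ 0.92045 (5 s.f.)

0.92045


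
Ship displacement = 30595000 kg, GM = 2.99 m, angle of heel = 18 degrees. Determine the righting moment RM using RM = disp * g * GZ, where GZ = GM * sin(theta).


Formula: GZ = GM * sin(theta); RM = disp * g * GZ
Step 1 — GZ = 2.99 * sin(18°) = 2.99 * 0.309017 = 0.923961 m
Step 2 — RM = 30595000 * 9.81 * 0.923961 ≈ 277310000 N·m (5 s.f.)

277310000 N·m


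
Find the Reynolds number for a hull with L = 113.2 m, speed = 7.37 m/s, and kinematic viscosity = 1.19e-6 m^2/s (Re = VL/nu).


Formula: Re = V * L / nu
Step 1 — V * L = 7.37 * 113.2 = 834.284 m^2/s
Step 2 — Re = 834.284 / 1.19e-6 = 7.01e+08

7.01e+08


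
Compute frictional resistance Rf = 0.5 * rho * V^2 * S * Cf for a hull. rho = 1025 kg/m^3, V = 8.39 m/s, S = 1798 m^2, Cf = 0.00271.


Formula: Rf = 0.5 * rho * V^2 * S * Cf
Step 1 — V^2 = 8.39^2 = 70.3921
Step 2 — 0.5 * rho * V^2 = 0.5 * 1025 * 70.3921 = 36075.95125
Step 3 — Rf = 36075.95125 * 1798 * 0.00271 ≈ 175780 N (5 s.f.)

175780 N


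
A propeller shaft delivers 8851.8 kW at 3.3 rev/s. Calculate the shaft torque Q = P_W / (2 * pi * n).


Formula: Q = P_W / (2 * pi * n)
Step 1 — P_W = 8851.8 kW * 1000 = 8851800.0 W
Step 2 — 2 * pi * n = 2 * pi * 3.3 = 20.734512
Step 3 — Q = 8851800.0 / 20.734512 ≈ 426910 N·m (5 s.f.)

426910 N·m


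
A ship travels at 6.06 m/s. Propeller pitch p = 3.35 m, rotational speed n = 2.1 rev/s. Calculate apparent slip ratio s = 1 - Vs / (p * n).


Formula: s = 1 - Vs / (p * n)
Step 1 — p * n = 3.35 * 2.1 = 7.035
Step 2 — Vs / (p*n) = 6.06 / 7.035 = 0.861407 (6 d.p.)
Step 3 — s = 1 - 0.861407 = 0.138593

0.138593


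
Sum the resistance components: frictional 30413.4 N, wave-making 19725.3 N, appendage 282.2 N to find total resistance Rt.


Formula: Rt = Rf + Rw + Ra
Substituting: Rt = 30413.4 + 19725.3 + 282.2
Result: Rt = 50420.9 N

50420.9 N


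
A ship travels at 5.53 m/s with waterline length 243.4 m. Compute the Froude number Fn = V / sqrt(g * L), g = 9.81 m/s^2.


Formula: Fn = V / sqrt(g * L)
Step 1 — g * L = 9.81 * 243.4 = 2387.754
Step 2 — sqrt(g * L) = sqrt(2387.754) = 48.86465
Step 3 — Fn = 5.53 / 48.86465 ≈ 0.11317 (5 s.f.)

0.11317


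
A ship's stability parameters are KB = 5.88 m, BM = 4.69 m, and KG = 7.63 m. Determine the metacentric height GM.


Formula: GM = KB + BM - KG
Step 1 — KM = KB + BM = 5.88 + 4.69 = 10.57 m
Step 2 — GM = KM - KG = 10.57 - 7.63 = 2.94 m

2.94 m


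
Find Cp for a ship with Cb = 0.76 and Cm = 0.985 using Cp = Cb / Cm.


Formula: Cp = Cb / Cm
Substituting: Cp = 0.76 / 0.985
Result: Cp ≈ 0.77157 (5 s.f.)

0.77157


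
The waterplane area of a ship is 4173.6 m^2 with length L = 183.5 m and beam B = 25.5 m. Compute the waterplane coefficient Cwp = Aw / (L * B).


Formula: Cwp = Aw / (L * B)
Step 1 — L * B = 183.5 * 25.5 = 4679.25 m^2
Step 2 — Cwp = 4173.6 / 4679.25 ≈ 0.89194 (5 s.f.)

0.89194


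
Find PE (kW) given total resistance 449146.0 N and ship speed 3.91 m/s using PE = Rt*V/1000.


Formula: PE = Rt * V / 1000 (kW)
Step 1 — PE (W) = 449146.0 * 3.91 = 1756160.86 W
Step 2 — PE (kW) = 1756160.86 / 1000 ≈ 1756.2 kW (5 s.f.)

1756.2 kW


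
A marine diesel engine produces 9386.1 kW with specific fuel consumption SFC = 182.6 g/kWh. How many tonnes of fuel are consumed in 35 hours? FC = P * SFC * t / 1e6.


Formula: FC (tonnes) = P * SFC * t / 1,000,000
Step 1 — P * SFC * t = 9386.1 * 182.6 * 35 = 59986565.1 g
Step 2 — FC (tonnes) = 59986565.1 / 1,000,000 ≈ 59.987 tonnes (5 s.f.)

59.987 tonnes


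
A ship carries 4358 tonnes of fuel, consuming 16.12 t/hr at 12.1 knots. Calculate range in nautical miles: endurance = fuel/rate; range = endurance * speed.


Formula: endurance = fuel / rate; range = endurance * speed
Step 1 — endurance = 4358 / 16.12 = 270.3474 hours
Step 2 — range = 270.3474 * 12.1 ≈ 3271.2 nautical miles (5 s.f.)

3271.2 NM


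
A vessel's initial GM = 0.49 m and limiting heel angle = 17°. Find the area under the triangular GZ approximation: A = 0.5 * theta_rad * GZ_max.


Formula: GZ_max = GM * sin(theta); Area = 0.5 * theta_rad * GZ_max
Step 1 — GZ_max = 0.49 * sin(17°) = 0.49 * 0.292372 = 0.143262 m
Step 2 — theta_rad = 17 * pi/180 = 0.296706 rad
Step 3 — Area = 0.5 * 0.296706 * 0.143262 ≈ 0.021253 m·rad (5 s.f.)

0.021253 m·rad


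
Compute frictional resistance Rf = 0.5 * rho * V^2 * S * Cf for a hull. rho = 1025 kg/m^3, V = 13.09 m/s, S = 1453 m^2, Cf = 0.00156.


Formula: Rf = 0.5 * rho * V^2 * S * Cf
Step 1 — V^2 = 13.09^2 = 171.3481
Step 2 — 0.5 * rho * V^2 = 0.5 * 1025 * 171.3481 = 87815.90125
Step 3 — Rf = 87815.90125 * 1453 * 0.00156 ≈ 199050 N (5 s.f.)

199050 N


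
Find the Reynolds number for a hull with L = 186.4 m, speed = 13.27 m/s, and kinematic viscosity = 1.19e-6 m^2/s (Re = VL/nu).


Formula: Re = V * L / nu
Step 1 — V * L = 13.27 * 186.4 = 2473.528 m^2/s
Step 2 — Re = 2473.528 / 1.19e-6 = 2.08e+09

2.08e+09


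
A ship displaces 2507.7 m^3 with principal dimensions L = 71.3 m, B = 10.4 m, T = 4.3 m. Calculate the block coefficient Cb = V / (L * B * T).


Formula: Cb = V / (L * B * T)
Step 1 — L * B * T = 71.3 * 10.4 * 4.3 = 3188.536 m^3
Step 2 — Cb = 2507.7 / 3188.536 ≈ 0.78647 (5 s.f.)

0.78647


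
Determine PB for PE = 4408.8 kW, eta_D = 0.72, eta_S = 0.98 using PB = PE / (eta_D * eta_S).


Formula: PB = PE / (eta_D * eta_S)
Step 1 — combined efficiency = eta_D * eta_S = 0.72 * 0.98 = 0.7056
Step 2 — PB = 4408.8 / 0.7056 ≈ 6248.3 kW (5 s.f.)

6248.3 kW


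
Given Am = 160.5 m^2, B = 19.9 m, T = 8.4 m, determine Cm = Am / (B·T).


Formula: Cm = Am / (B * T)
Step 1 — B * T = 19.9 * 8.4 = 167.16 m^2
Step 2 — Cm = 160.5 / 167.16 ≈ 0.96016 (5 s.f.)

0.96016


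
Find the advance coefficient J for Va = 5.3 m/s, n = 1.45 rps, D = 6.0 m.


Formula: J = Va / (n * D)
Step 1 — n * D = 1.45 * 6.0 = 8.7
Step 2 — J = 5.3 / 8.7 ≈ 0.60920 (5 s.f.)

0.60920


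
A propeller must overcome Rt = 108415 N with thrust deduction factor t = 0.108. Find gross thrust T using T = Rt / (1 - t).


Formula: T = Rt / (1 - t)
Step 1 — (1 - t) = 1 - 0.108 = 0.892
Step 2 — T = 108415 / 0.892 ≈ 121540 N (5 s.f.)

121540 N


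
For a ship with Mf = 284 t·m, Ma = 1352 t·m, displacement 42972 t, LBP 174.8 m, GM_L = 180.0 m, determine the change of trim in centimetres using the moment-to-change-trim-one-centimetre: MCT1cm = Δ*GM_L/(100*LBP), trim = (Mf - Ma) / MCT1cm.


Formula: net trimming moment = Mf - Ma; MCT1cm = Δ*GM_L/(100*LBP); trim = net moment / MCT1cm
Step 1 — net trimming moment = 284 - 1352 = -1068 t·m
Step 2 — MCT1cm = 42972 * 180.0 / (100 * 174.8) = 442.5034 t·m/cm
Step 3 — trim = -1068 / 442.5034 ≈ -2.4135 cm (5 s.f.)

-2.4135 cm


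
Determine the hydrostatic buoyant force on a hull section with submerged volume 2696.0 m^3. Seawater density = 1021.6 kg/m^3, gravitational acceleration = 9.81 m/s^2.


Formula: Fb = rho * g * V
Substituting: Fb = 1021.6 * 9.81 * 2696.0
Intermediate: 1021.6 * 9.81 = 10021.896
Result: Fb = 10021.896 * 2696.0 ≈ 27019000 N (5 s.f.)

27019000 N


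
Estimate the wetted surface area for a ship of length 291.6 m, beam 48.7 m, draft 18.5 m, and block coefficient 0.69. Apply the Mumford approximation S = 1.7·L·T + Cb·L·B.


Formula: S = 1.7*L*T + V/T with V = Cb*L*B*T, i.e. S = L * (1.7*T + Cb*B)
Step 1 — 1.7*T = 1.7 * 18.5 = 31.45 m
Step 2 — Cb*B = 0.69 * 48.7 = 33.603 m
Step 3 — 1.7*T + Cb*B = 31.45 + 33.603 = 65.053 m
Step 4 — S = 291.6 * 65.053 ≈ 18969 m^2 (5 s.f.)

18969 m^2


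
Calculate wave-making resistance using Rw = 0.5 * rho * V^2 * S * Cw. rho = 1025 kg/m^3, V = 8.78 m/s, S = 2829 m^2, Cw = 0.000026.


Formula: Rw = 0.5 * rho * V^2 * S * Cw
Step 1 — V^2 = 8.78^2 = 77.0884
Step 2 — 0.5 * rho * V^2 = 0.5 * 1025 * 77.0884 = 39507.805
Step 3 — Rw = 39507.805 * 2829 * 0.000026 ≈ 2906.0 N (5 s.f.)

2906.0 N


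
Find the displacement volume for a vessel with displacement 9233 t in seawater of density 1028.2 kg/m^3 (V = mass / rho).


Formula: V = mass / rho
Step 1 — convert tonnes to kg: 9233 t * 1000 = 9233000 kg
Step 2 — V = 9233000 / 1028.2 ≈ 8979.8 m^3 (5 s.f.)

8979.8 m^3


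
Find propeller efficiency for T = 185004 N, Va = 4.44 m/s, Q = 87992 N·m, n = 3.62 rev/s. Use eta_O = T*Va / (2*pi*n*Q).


Formula: eta = T * Va / (2 * pi * n * Q)
Step 1 — numerator = T * Va = 185004 * 4.44 = 821417.76
Step 2 — 2 * pi * n = 2 * pi * 3.62 = 22.745131
Step 3 — denominator = 22.745131 * 87992 = 2001389.57
Step 4 — eta = 821417.76 / 2001389.57 ≈ 0.41042 (5 s.f.)

0.41042


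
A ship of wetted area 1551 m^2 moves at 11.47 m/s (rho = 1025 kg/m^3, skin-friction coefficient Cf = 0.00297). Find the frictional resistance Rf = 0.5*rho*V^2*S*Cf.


Formula: Rf = 0.5 * rho * V^2 * S * Cf
Step 1 — V^2 = 11.47^2 = 131.5609
Step 2 — 0.5 * rho * V^2 = 0.5 * 1025 * 131.5609 = 67424.96125
Step 3 — Rf = 67424.96125 * 1551 * 0.00297 ≈ 310590 N (5 s.f.)

310590 N


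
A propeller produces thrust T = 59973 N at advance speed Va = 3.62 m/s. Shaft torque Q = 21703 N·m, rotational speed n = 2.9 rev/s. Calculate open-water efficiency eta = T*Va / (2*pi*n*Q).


Formula: eta = T * Va / (2 * pi * n * Q)
Step 1 — numerator = T * Va = 59973 * 3.62 = 217102.26
Step 2 — 2 * pi * n = 2 * pi * 2.9 = 18.221237
Step 3 — denominator = 18.221237 * 21703 = 395455.51
Step 4 — eta = 217102.26 / 395455.51 ≈ 0.54899 (5 s.f.)

0.54899


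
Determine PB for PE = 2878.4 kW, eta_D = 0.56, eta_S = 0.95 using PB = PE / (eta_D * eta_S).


Formula: PB = PE / (eta_D * eta_S)
Step 1 — combined efficiency = eta_D * eta_S = 0.56 * 0.95 = 0.532
Step 2 — PB = 2878.4 / 0.532 ≈ 5410.5 kW (5 s.f.)

5410.5 kW


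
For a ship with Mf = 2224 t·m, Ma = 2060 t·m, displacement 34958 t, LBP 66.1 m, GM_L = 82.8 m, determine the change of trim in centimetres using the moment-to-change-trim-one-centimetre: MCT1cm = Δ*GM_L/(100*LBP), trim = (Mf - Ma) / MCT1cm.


Formula: net trimming moment = Mf - Ma; MCT1cm = Δ*GM_L/(100*LBP); trim = net moment / MCT1cm
Step 1 — net trimming moment = 2224 - 2060 = 164 t·m
Step 2 — MCT1cm = 34958 * 82.8 / (100 * 66.1) = 437.9005 t·m/cm
Step 3 — trim = 164 / 437.9005 ≈ 0.37451 cm (5 s.f.)

0.37451 cm


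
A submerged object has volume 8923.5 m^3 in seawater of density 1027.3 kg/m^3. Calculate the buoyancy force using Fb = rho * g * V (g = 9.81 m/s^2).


Formula: Fb = rho * g * V
Substituting: Fb = 1027.3 * 9.81 * 8923.5
Intermediate: 1027.3 * 9.81 = 10077.813
Result: Fb = 10077.813 * 8923.5 ≈ 89929000 N (5 s.f.)

89929000 N


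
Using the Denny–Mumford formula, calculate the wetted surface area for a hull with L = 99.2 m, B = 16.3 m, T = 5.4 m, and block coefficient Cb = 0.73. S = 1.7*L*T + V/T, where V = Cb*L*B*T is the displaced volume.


Formula: S = 1.7*L*T + V/T with V = Cb*L*B*T, i.e. S = L * (1.7*T + Cb*B)
Step 1 — 1.7*T = 1.7 * 5.4 = 9.18 m
Step 2 — Cb*B = 0.73 * 16.3 = 11.899 m
Step 3 — 1.7*T + Cb*B = 9.18 + 11.899 = 21.079 m
Step 4 — S = 99.2 * 21.079 ≈ 2091.0 m^2 (5 s.f.)

2091.0 m^2


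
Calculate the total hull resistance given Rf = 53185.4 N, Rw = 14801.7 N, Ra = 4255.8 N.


Formula: Rt = Rf + Rw + Ra
Substituting: Rt = 53185.4 + 14801.7 + 4255.8
Result: Rt = 72242.9 N

72242.9 N


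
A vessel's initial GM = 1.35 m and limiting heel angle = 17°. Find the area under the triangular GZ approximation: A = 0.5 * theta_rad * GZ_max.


Formula: GZ_max = GM * sin(theta); Area = 0.5 * theta_rad * GZ_max
Step 1 — GZ_max = 1.35 * sin(17°) = 1.35 * 0.292372 = 0.394702 m
Step 2 — theta_rad = 17 * pi/180 = 0.296706 rad
Step 3 — Area = 0.5 * 0.296706 * 0.394702 ≈ 0.058555 m·rad (5 s.f.)

0.058555 m·rad


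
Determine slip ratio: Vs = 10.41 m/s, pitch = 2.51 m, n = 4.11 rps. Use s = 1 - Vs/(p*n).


Formula: s = 1 - Vs / (p * n)
Step 1 — p * n = 2.51 * 4.11 = 10.3161
Step 2 — Vs / (p*n) = 10.41 / 10.3161 = 1.009102 (6 d.p.)
Step 3 — s = 1 - 1.009102 = -0.009102

-0.009102


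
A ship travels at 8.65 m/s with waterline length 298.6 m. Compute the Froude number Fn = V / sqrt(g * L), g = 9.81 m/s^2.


Formula: Fn = V / sqrt(g * L)
Step 1 — g * L = 9.81 * 298.6 = 2929.266
Step 2 — sqrt(g * L) = sqrt(2929.266) = 54.122694
Step 3 — Fn = 8.65 / 54.122694 ≈ 0.15982 (5 s.f.)

0.15982


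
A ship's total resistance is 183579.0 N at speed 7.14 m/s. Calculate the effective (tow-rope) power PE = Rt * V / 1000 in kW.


Formula: PE = Rt * V / 1000 (kW)
Step 1 — PE (W) = 183579.0 * 7.14 = 1310754.06 W
Step 2 — PE (kW) = 1310754.06 / 1000 ≈ 1310.8 kW (5 s.f.)

1310.8 kW


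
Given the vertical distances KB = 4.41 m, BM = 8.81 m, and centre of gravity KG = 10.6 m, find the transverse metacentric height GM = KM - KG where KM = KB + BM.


Formula: GM = KB + BM - KG
Step 1 — KM = KB + BM = 4.41 + 8.81 = 13.22 m
Step 2 — GM = KM - KG = 13.22 - 10.6 = 2.62 m

2.62 m


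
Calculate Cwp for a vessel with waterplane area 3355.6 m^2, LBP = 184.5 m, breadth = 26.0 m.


Formula: Cwp = Aw / (L * B)
Step 1 — L * B = 184.5 * 26.0 = 4797.0 m^2
Step 2 — Cwp = 3355.6 / 4797.0 ≈ 0.69952 (5 s.f.)

0.69952


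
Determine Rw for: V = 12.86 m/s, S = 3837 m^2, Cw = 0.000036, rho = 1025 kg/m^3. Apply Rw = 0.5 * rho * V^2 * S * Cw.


Formula: Rw = 0.5 * rho * V^2 * S * Cw
Step 1 — V^2 = 12.86^2 = 165.3796
Step 2 — 0.5 * rho * V^2 = 0.5 * 1025 * 165.3796 = 84757.045
Step 3 — Rw = 84757.045 * 3837 * 0.000036 ≈ 11708 N (5 s.f.)

11708 N


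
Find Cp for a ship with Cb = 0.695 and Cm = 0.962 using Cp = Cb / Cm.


Formula: Cp = Cb / Cm
Substituting: Cp = 0.695 / 0.962
Result: Cp ≈ 0.72245 (5 s.f.)

0.72245


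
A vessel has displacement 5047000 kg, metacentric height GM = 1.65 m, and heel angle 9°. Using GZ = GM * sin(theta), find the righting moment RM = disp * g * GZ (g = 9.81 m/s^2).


Formula: GZ = GM * sin(theta); RM = disp * g * GZ
Step 1 — GZ = 1.65 * sin(9°) = 1.65 * 0.156434 = 0.258116 m
Step 2 — RM = 5047000 * 9.81 * 0.258116 ≈ 12780000 N·m (5 s.f.)

12780000 N·m


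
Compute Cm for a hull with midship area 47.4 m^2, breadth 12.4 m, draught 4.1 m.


Formula: Cm = Am / (B * T)
Step 1 — B * T = 12.4 * 4.1 = 50.84 m^2
Step 2 — Cm = 47.4 / 50.84 ≈ 0.93234 (5 s.f.)

0.93234


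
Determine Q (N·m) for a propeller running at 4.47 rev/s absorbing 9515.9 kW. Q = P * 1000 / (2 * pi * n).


Formula: Q = P_W / (2 * pi * n)
Step 1 — P_W = 9515.9 kW * 1000 = 9515900.0 W
Step 2 — 2 * pi * n = 2 * pi * 4.47 = 28.085838
Step 3 — Q = 9515900.0 / 28.085838 ≈ 338810 N·m (5 s.f.)

338810 N·m


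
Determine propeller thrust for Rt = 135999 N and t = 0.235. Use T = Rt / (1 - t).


Formula: T = Rt / (1 - t)
Step 1 — (1 - t) = 1 - 0.235 = 0.765
Step 2 — T = 135999 / 0.765 ≈ 177780 N (5 s.f.)

177780 N


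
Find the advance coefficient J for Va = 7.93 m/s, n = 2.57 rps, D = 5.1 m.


Formula: J = Va / (n * D)
Step 1 — n * D = 2.57 * 5.1 = 13.107
Step 2 — J = 7.93 / 13.107 ≈ 0.60502 (5 s.f.)

0.60502


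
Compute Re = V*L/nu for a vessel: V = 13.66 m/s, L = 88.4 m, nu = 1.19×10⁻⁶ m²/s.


Formula: Re = V * L / nu
Step 1 — V * L = 13.66 * 88.4 = 1207.544 m^2/s
Step 2 — Re = 1207.544 / 1.19e-6 = 1.01e+09

1.01e+09


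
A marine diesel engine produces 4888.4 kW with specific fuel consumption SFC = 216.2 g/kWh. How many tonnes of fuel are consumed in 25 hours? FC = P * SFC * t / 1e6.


Formula: FC (tonnes) = P * SFC * t / 1,000,000
Step 1 — P * SFC * t = 4888.4 * 216.2 * 25 = 26421802.0 g
Step 2 — FC (tonnes) = 26421802.0 / 1,000,000 ≈ 26.422 tonnes (5 s.f.)

26.422 tonnes


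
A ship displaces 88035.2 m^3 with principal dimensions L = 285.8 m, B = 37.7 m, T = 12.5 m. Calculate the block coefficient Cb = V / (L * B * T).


Formula: Cb = V / (L * B * T)
Step 1 — L * B * T = 285.8 * 37.7 * 12.5 = 134683.25 m^3
Step 2 — Cb = 88035.2 / 134683.25 ≈ 0.65365 (5 s.f.)

0.65365


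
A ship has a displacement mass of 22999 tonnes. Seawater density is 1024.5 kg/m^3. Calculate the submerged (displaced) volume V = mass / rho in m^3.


Formula: V = mass / rho
Step 1 — convert tonnes to kg: 22999 t * 1000 = 22999000 kg
Step 2 — V = 22999000 / 1024.5 ≈ 22449 m^3 (5 s.f.)

22449 m^3


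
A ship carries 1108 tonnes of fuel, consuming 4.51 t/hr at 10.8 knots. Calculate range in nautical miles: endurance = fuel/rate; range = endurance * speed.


Formula: endurance = fuel / rate; range = endurance * speed
Step 1 — endurance = 1108 / 4.51 = 245.6763 hours
Step 2 — range = 245.6763 * 10.8 ≈ 2653.3 nautical miles (5 s.f.)

2653.3 NM


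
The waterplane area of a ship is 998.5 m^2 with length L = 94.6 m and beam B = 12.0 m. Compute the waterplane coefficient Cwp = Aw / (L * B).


Formula: Cwp = Aw / (L * B)
Step 1 — L * B = 94.6 * 12.0 = 1135.2 m^2
Step 2 — Cwp = 998.5 / 1135.2 ≈ 0.87958 (5 s.f.)

0.87958


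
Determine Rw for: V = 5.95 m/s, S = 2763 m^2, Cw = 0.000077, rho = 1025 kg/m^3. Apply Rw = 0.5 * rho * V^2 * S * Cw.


Formula: Rw = 0.5 * rho * V^2 * S * Cw
Step 1 — V^2 = 5.95^2 = 35.4025
Step 2 — 0.5 * rho * V^2 = 0.5 * 1025 * 35.4025 = 18143.78125
Step 3 — Rw = 18143.78125 * 2763 * 0.000077 ≈ 3860.1 N (5 s.f.)

3860.1 N


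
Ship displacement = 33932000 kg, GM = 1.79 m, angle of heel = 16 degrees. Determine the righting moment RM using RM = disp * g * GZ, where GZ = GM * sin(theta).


Formula: GZ = GM * sin(theta); RM = disp * g * GZ
Step 1 — GZ = 1.79 * sin(16°) = 1.79 * 0.275637 = 0.49339 m
Step 2 — RM = 33932000 * 9.81 * 0.49339 ≈ 164240000 N·m (5 s.f.)

164240000 N·m


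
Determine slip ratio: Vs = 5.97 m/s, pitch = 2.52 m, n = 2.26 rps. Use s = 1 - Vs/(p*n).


Formula: s = 1 - Vs / (p * n)
Step 1 — p * n = 2.52 * 2.26 = 5.6952
Step 2 — Vs / (p*n) = 5.97 / 5.6952 = 1.048251 (6 d.p.)
Step 3 — s = 1 - 1.048251 = -0.048251

-0.048251


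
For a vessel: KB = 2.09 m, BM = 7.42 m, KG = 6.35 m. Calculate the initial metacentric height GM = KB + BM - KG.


Formula: GM = KB + BM - KG
Step 1 — KM = KB + BM = 2.09 + 7.42 = 9.51 m
Step 2 — GM = KM - KG = 9.51 - 6.35 = 3.16 m

3.16 m


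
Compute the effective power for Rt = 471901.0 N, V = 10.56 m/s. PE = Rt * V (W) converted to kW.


Formula: PE = Rt * V / 1000 (kW)
Step 1 — PE (W) = 471901.0 * 10.56 = 4983274.56 W
Step 2 — PE (kW) = 4983274.56 / 1000 ≈ 4983.3 kW (5 s.f.)

4983.3 kW


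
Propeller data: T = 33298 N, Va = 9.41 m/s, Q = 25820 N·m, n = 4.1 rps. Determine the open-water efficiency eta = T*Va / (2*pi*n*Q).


Formula: eta = T * Va / (2 * pi * n * Q)
Step 1 — numerator = T * Va = 33298 * 9.41 = 313334.18
Step 2 — 2 * pi * n = 2 * pi * 4.1 = 25.76106
Step 3 — denominator = 25.76106 * 25820 = 665150.57
Step 4 — eta = 313334.18 / 665150.57 ≈ 0.47107 (5 s.f.)

0.47107


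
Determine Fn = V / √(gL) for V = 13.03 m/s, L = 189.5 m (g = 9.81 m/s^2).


Formula: Fn = V / sqrt(g * L)
Step 1 — g * L = 9.81 * 189.5 = 1858.995
Step 2 — sqrt(g * L) = sqrt(1858.995) = 43.116064
Step 3 — Fn = 13.03 / 43.116064 ≈ 0.30221 (5 s.f.)

0.30221


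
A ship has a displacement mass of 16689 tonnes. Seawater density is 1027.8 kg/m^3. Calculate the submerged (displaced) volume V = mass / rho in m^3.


Formula: V = mass / rho
Step 1 — convert tonnes to kg: 16689 t * 1000 = 16689000 kg
Step 2 — V = 16689000 / 1027.8 ≈ 16238 m^3 (5 s.f.)

16238 m^3


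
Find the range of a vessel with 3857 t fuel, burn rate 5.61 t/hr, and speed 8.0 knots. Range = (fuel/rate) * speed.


Formula: endurance = fuel / rate; range = endurance * speed
Step 1 — endurance = 3857 / 5.61 = 687.5223 hours
Step 2 — range = 687.5223 * 8.0 ≈ 5500.2 nautical miles (5 s.f.)

5500.2 NM


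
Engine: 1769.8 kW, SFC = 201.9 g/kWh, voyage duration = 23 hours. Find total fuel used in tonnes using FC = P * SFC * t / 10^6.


Formula: FC (tonnes) = P * SFC * t / 1,000,000
Step 1 — P * SFC * t = 1769.8 * 201.9 * 23 = 8218420.26 g
Step 2 — FC (tonnes) = 8218420.26 / 1,000,000 ≈ 8.2184 tonnes (5 s.f.)

8.2184 tonnes


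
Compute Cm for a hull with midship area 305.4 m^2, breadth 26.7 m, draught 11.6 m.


Formula: Cm = Am / (B * T)
Step 1 — B * T = 26.7 * 11.6 = 309.72 m^2
Step 2 — Cm = 305.4 / 309.72 ≈ 0.98605 (5 s.f.)

0.98605


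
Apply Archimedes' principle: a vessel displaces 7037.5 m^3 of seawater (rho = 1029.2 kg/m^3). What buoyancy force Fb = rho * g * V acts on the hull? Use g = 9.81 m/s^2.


Formula: Fb = rho * g * V
Substituting: Fb = 1029.2 * 9.81 * 7037.5
Intermediate: 1029.2 * 9.81 = 10096.452
Result: Fb = 10096.452 * 7037.5 ≈ 71054000 N (5 s.f.)

71054000 N


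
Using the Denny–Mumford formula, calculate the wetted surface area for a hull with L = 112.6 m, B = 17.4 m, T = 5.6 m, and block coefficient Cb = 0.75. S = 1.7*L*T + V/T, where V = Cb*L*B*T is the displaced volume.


Formula: S = 1.7*L*T + V/T with V = Cb*L*B*T, i.e. S = L * (1.7*T + Cb*B)
Step 1 — 1.7*T = 1.7 * 5.6 = 9.52 m
Step 2 — Cb*B = 0.75 * 17.4 = 13.05 m
Step 3 — 1.7*T + Cb*B = 9.52 + 13.05 = 22.57 m
Step 4 — S = 112.6 * 22.57 ≈ 2541.4 m^2 (5 s.f.)

2541.4 m^2


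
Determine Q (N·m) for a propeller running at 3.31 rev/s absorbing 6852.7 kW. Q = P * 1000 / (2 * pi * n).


Formula: Q = P_W / (2 * pi * n)
Step 1 — P_W = 6852.7 kW * 1000 = 6852700.0 W
Step 2 — 2 * pi * n = 2 * pi * 3.31 = 20.797343
Step 3 — Q = 6852700.0 / 20.797343 ≈ 329500 N·m (5 s.f.)

329500 N·m


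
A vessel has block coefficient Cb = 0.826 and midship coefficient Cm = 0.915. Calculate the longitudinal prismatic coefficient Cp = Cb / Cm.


Formula: Cp = Cb / Cm
Substituting: Cp = 0.826 / 0.915
Result: Cp ≈ 0.90273 (5 s.f.)

0.90273


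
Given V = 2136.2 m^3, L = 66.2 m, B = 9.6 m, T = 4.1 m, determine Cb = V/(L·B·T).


Formula: Cb = V / (L * B * T)
Step 1 — L * B * T = 66.2 * 9.6 * 4.1 = 2605.632 m^3
Step 2 — Cb = 2136.2 / 2605.632 ≈ 0.81984 (5 s.f.)

0.81984


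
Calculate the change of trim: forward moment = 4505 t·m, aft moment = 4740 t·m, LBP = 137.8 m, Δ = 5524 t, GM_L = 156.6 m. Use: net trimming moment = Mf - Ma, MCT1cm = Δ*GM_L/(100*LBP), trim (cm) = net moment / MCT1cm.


Formula: net trimming moment = Mf - Ma; MCT1cm = Δ*GM_L/(100*LBP); trim = net moment / MCT1cm
Step 1 — net trimming moment = 4505 - 4740 = -235 t·m
Step 2 — MCT1cm = 5524 * 156.6 / (100 * 137.8) = 62.7764 t·m/cm
Step 3 — trim = -235 / 62.7764 ≈ -3.7434 cm (5 s.f.)

-3.7434 cm


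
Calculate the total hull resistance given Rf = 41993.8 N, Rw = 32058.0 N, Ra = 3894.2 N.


Formula: Rt = Rf + Rw + Ra
Substituting: Rt = 41993.8 + 32058.0 + 3894.2
Result: Rt = 77946.0 N

77946.0 N


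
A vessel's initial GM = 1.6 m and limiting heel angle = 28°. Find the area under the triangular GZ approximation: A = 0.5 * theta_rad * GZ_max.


Formula: GZ_max = GM * sin(theta); Area = 0.5 * theta_rad * GZ_max
Step 1 — GZ_max = 1.6 * sin(28°) = 1.6 * 0.469472 = 0.751155 m
Step 2 — theta_rad = 28 * pi/180 = 0.488692 rad
Step 3 — Area = 0.5 * 0.488692 * 0.751155 ≈ 0.18354 m·rad (5 s.f.)

0.18354 m·rad


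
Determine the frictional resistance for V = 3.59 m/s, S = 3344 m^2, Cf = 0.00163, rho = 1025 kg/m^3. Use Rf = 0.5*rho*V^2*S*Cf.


Formula: Rf = 0.5 * rho * V^2 * S * Cf
Step 1 — V^2 = 3.59^2 = 12.8881
Step 2 — 0.5 * rho * V^2 = 0.5 * 1025 * 12.8881 = 6605.15125
Step 3 — Rf = 6605.15125 * 3344 * 0.00163 ≈ 36003 N (5 s.f.)

36003 N


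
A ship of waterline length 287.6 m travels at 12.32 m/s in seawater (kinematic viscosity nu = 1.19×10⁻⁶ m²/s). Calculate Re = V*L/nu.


Formula: Re = V * L / nu
Step 1 — V * L = 12.32 * 287.6 = 3543.232 m^2/s
Step 2 — Re = 3543.232 / 1.19e-6 = 2.98e+09

2.98e+09


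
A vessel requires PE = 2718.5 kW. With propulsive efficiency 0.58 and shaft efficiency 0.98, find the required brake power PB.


Formula: PB = PE / (eta_D * eta_S)
Step 1 — combined efficiency = eta_D * eta_S = 0.58 * 0.98 = 0.5684
Step 2 — PB = 2718.5 / 0.5684 ≈ 4782.7 kW (5 s.f.)

4782.7 kW


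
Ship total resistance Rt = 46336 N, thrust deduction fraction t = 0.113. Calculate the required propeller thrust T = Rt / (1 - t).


Formula: T = Rt / (1 - t)
Step 1 — (1 - t) = 1 - 0.113 = 0.887
Step 2 — T = 46336 / 0.887 ≈ 52239 N (5 s.f.)

52239 N


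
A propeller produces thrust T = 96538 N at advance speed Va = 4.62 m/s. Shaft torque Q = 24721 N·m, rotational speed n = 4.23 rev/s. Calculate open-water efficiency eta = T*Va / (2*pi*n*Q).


Formula: eta = T * Va / (2 * pi * n * Q)
Step 1 — numerator = T * Va = 96538 * 4.62 = 446005.56
Step 2 — 2 * pi * n = 2 * pi * 4.23 = 26.577874
Step 3 — denominator = 26.577874 * 24721 = 657031.62
Step 4 — eta = 446005.56 / 657031.62 ≈ 0.67882 (5 s.f.)

0.67882


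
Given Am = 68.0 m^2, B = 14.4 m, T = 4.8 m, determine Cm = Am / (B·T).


Formula: Cm = Am / (B * T)
Step 1 — B * T = 14.4 * 4.8 = 69.12 m^2
Step 2 — Cm = 68.0 / 69.12 ≈ 0.98380 (5 s.f.)

0.98380


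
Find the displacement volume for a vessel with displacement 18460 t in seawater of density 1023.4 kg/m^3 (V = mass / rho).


Formula: V = mass / rho
Step 1 — convert tonnes to kg: 18460 t * 1000 = 18460000 kg
Step 2 — V = 18460000 / 1023.4 ≈ 18038 m^3 (5 s.f.)

18038 m^3


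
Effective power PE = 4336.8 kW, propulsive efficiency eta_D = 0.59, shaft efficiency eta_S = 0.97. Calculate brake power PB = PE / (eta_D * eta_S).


Formula: PB = PE / (eta_D * eta_S)
Step 1 — combined efficiency = eta_D * eta_S = 0.59 * 0.97 = 0.5723
Step 2 — PB = 4336.8 / 0.5723 ≈ 7577.8 kW (5 s.f.)

7577.8 kW


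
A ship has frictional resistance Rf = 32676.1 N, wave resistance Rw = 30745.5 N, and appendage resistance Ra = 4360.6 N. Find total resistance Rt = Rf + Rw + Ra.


Formula: Rt = Rf + Rw + Ra
Substituting: Rt = 32676.1 + 30745.5 + 4360.6
Result: Rt = 67782.2 N

67782.2 N


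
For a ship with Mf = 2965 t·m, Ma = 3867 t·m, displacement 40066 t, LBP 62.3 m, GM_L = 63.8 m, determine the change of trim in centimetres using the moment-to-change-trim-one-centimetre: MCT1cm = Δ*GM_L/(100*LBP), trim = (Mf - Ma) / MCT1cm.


Formula: net trimming moment = Mf - Ma; MCT1cm = Δ*GM_L/(100*LBP); trim = net moment / MCT1cm
Step 1 — net trimming moment = 2965 - 3867 = -902 t·m
Step 2 — MCT1cm = 40066 * 63.8 / (100 * 62.3) = 410.3067 t·m/cm
Step 3 — trim = -902 / 410.3067 ≈ -2.1984 cm (5 s.f.)

-2.1984 cm


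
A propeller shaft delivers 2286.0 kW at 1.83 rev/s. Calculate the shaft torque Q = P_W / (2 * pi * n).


Formula: Q = P_W / (2 * pi * n)
Step 1 — P_W = 2286.0 kW * 1000 = 2286000.0 W
Step 2 — 2 * pi * n = 2 * pi * 1.83 = 11.498229
Step 3 — Q = 2286000.0 / 11.498229 ≈ 198810 N·m (5 s.f.)

198810 N·m


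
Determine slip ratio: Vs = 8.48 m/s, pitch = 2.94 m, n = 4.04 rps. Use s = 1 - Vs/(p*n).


Formula: s = 1 - Vs / (p * n)
Step 1 — p * n = 2.94 * 4.04 = 11.8776
Step 2 — Vs / (p*n) = 8.48 / 11.8776 = 0.713949 (6 d.p.)
Step 3 — s = 1 - 0.713949 = 0.286051

0.286051


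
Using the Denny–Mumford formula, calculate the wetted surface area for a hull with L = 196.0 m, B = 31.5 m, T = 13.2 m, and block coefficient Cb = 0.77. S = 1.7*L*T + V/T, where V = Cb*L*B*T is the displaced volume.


Formula: S = 1.7*L*T + V/T with V = Cb*L*B*T, i.e. S = L * (1.7*T + Cb*B)
Step 1 — 1.7*T = 1.7 * 13.2 = 22.44 m
Step 2 — Cb*B = 0.77 * 31.5 = 24.255 m
Step 3 — 1.7*T + Cb*B = 22.44 + 24.255 = 46.695 m
Step 4 — S = 196.0 * 46.695 ≈ 9152.2 m^2 (5 s.f.)

9152.2 m^2


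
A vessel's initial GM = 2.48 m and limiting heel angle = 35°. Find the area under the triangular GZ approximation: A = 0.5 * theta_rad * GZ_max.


Formula: GZ_max = GM * sin(theta); Area = 0.5 * theta_rad * GZ_max
Step 1 — GZ_max = 2.48 * sin(35°) = 2.48 * 0.573576 = 1.422468 m
Step 2 — theta_rad = 35 * pi/180 = 0.610865 rad
Step 3 — Area = 0.5 * 0.610865 * 1.422468 ≈ 0.43447 m·rad (5 s.f.)

0.43447 m·rad


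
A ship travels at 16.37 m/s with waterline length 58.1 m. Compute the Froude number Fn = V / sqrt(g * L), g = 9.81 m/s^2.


Formula: Fn = V / sqrt(g * L)
Step 1 — g * L = 9.81 * 58.1 = 569.961
Step 2 — sqrt(g * L) = sqrt(569.961) = 23.873856
Step 3 — Fn = 16.37 / 23.873856 ≈ 0.68569 (5 s.f.)

0.68569


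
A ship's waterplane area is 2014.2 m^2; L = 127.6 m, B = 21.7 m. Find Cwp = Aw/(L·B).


Formula: Cwp = Aw / (L * B)
Step 1 — L * B = 127.6 * 21.7 = 2768.92 m^2
Step 2 — Cwp = 2014.2 / 2768.92 ≈ 0.72743 (5 s.f.)

0.72743


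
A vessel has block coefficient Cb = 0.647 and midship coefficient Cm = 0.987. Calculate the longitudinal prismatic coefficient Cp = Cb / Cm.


Formula: Cp = Cb / Cm
Substituting: Cp = 0.647 / 0.987
Result: Cp ≈ 0.65552 (5 s.f.)

0.65552


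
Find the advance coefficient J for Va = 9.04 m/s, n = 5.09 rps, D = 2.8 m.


Formula: J = Va / (n * D)
Step 1 — n * D = 5.09 * 2.8 = 14.252
Step 2 — J = 9.04 / 14.252 ≈ 0.63430 (5 s.f.)

0.63430


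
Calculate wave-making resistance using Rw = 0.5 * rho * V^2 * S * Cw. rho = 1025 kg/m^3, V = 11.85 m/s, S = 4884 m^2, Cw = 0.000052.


Formula: Rw = 0.5 * rho * V^2 * S * Cw
Step 1 — V^2 = 11.85^2 = 140.4225
Step 2 — 0.5 * rho * V^2 = 0.5 * 1025 * 140.4225 = 71966.53125
Step 3 — Rw = 71966.53125 * 4884 * 0.000052 ≈ 18277 N (5 s.f.)

18277 N


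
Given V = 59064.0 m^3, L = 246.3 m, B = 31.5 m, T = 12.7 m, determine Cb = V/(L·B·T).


Formula: Cb = V / (L * B * T)
Step 1 — L * B * T = 246.3 * 31.5 * 12.7 = 98532.315 m^3
Step 2 — Cb = 59064.0 / 98532.315 ≈ 0.59944 (5 s.f.)

0.59944


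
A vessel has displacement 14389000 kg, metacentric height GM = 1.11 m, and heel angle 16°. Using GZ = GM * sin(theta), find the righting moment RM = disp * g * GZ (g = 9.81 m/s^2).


Formula: GZ = GM * sin(theta); RM = disp * g * GZ
Step 1 — GZ = 1.11 * sin(16°) = 1.11 * 0.275637 = 0.305957 m
Step 2 — RM = 14389000 * 9.81 * 0.305957 ≈ 43188000 N·m (5 s.f.)

43188000 N·m


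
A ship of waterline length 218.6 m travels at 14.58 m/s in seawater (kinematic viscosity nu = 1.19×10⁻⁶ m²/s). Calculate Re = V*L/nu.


Formula: Re = V * L / nu
Step 1 — V * L = 14.58 * 218.6 = 3187.188 m^2/s
Step 2 — Re = 3187.188 / 1.19e-6 = 2.68e+09

2.68e+09


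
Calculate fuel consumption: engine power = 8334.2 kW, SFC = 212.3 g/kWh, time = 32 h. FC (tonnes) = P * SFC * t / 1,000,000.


Formula: FC (tonnes) = P * SFC * t / 1,000,000
Step 1 — P * SFC * t = 8334.2 * 212.3 * 32 = 56619221.12 g
Step 2 — FC (tonnes) = 56619221.12 / 1,000,000 ≈ 56.619 tonnes (5 s.f.)

56.619 tonnes


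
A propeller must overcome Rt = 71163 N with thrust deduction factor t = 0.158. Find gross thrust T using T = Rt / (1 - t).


Formula: T = Rt / (1 - t)
Step 1 — (1 - t) = 1 - 0.158 = 0.842
Step 2 — T = 71163 / 0.842 ≈ 84517 N (5 s.f.)

84517 N


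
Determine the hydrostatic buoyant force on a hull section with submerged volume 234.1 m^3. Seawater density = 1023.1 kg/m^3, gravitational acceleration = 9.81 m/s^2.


Formula: Fb = rho * g * V
Substituting: Fb = 1023.1 * 9.81 * 234.1
Intermediate: 1023.1 * 9.81 = 10036.611
Result: Fb = 10036.611 * 234.1 ≈ 2349600 N (5 s.f.)

2349600 N


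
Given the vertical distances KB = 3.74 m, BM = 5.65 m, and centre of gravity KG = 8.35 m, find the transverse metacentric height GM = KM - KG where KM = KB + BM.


Formula: GM = KB + BM - KG
Step 1 — KM = KB + BM = 3.74 + 5.65 = 9.39 m
Step 2 — GM = KM - KG = 9.39 - 8.35 = 1.04 m

1.04 m


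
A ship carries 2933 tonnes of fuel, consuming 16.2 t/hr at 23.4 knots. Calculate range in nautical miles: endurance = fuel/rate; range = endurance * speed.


Formula: endurance = fuel / rate; range = endurance * speed
Step 1 — endurance = 2933 / 16.2 = 181.0494 hours
Step 2 — range = 181.0494 * 23.4 ≈ 4236.6 nautical miles (5 s.f.)

4236.6 NM


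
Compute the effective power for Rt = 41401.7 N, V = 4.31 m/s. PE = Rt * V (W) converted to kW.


Formula: PE = Rt * V / 1000 (kW)
Step 1 — PE (W) = 41401.7 * 4.31 = 178441.327 W
Step 2 — PE (kW) = 178441.327 / 1000 ≈ 178.44 kW (5 s.f.)

178.44 kW


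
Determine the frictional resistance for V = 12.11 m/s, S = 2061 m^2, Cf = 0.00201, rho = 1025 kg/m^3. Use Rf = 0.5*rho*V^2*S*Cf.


Formula: Rf = 0.5 * rho * V^2 * S * Cf
Step 1 — V^2 = 12.11^2 = 146.6521
Step 2 — 0.5 * rho * V^2 = 0.5 * 1025 * 146.6521 = 75159.20125
Step 3 — Rf = 75159.20125 * 2061 * 0.00201 ≈ 311360 N (5 s.f.)

311360 N


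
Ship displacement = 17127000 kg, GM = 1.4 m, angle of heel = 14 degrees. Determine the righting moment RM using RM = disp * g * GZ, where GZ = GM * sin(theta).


Formula: GZ = GM * sin(theta); RM = disp * g * GZ
Step 1 — GZ = 1.4 * sin(14°) = 1.4 * 0.241922 = 0.338691 m
Step 2 — RM = 17127000 * 9.81 * 0.338691 ≈ 56905000 N·m (5 s.f.)

56905000 N·m


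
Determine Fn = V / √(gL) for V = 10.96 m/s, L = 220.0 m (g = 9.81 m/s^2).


Formula: Fn = V / sqrt(g * L)
Step 1 — g * L = 9.81 * 220.0 = 2158.2
Step 2 — sqrt(g * L) = sqrt(2158.2) = 46.456431
Step 3 — Fn = 10.96 / 46.456431 ≈ 0.23592 (5 s.f.)

0.23592


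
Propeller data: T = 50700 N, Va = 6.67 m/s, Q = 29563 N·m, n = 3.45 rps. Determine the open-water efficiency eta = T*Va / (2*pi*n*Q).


Formula: eta = T * Va / (2 * pi * n * Q)
Step 1 — numerator = T * Va = 50700 * 6.67 = 338169.0
Step 2 — 2 * pi * n = 2 * pi * 3.45 = 21.676989
Step 3 — denominator = 21.676989 * 29563 = 640836.83
Step 4 — eta = 338169.0 / 640836.83 ≈ 0.52770 (5 s.f.)

0.52770


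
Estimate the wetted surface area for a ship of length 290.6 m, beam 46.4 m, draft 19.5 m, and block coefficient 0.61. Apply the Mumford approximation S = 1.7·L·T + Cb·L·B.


Formula: S = 1.7*L*T + V/T with V = Cb*L*B*T, i.e. S = L * (1.7*T + Cb*B)
Step 1 — 1.7*T = 1.7 * 19.5 = 33.15 m
Step 2 — Cb*B = 0.61 * 46.4 = 28.304 m
Step 3 — 1.7*T + Cb*B = 33.15 + 28.304 = 61.454 m
Step 4 — S = 290.6 * 61.454 ≈ 17859 m^2 (5 s.f.)

17859 m^2


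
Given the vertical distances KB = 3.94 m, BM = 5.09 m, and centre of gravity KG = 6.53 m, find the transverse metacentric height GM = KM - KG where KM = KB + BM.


Formula: GM = KB + BM - KG
Step 1 — KM = KB + BM = 3.94 + 5.09 = 9.03 m
Step 2 — GM = KM - KG = 9.03 - 6.53 = 2.5 m

2.5 m


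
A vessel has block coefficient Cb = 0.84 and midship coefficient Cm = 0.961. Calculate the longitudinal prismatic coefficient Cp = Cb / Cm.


Formula: Cp = Cb / Cm
Substituting: Cp = 0.84 / 0.961
Result: Cp ≈ 0.87409 (5 s.f.)

0.87409


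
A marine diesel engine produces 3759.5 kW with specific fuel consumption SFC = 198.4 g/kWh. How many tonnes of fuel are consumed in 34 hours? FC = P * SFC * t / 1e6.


Formula: FC (tonnes) = P * SFC * t / 1,000,000
Step 1 — P * SFC * t = 3759.5 * 198.4 * 34 = 25360083.2 g
Step 2 — FC (tonnes) = 25360083.2 / 1,000,000 ≈ 25.360 tonnes (5 s.f.)

25.360 tonnes


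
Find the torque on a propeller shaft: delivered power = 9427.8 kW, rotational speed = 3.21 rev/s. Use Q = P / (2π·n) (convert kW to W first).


Formula: Q = P_W / (2 * pi * n)
Step 1 — P_W = 9427.8 kW * 1000 = 9427800.0 W
Step 2 — 2 * pi * n = 2 * pi * 3.21 = 20.169025
Step 3 — Q = 9427800.0 / 20.169025 ≈ 467440 N·m (5 s.f.)

467440 N·m


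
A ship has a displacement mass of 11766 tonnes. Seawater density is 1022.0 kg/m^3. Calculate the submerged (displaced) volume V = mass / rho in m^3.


Formula: V = mass / rho
Step 1 — convert tonnes to kg: 11766 t * 1000 = 11766000 kg
Step 2 — V = 11766000 / 1022.0 ≈ 11513 m^3 (5 s.f.)

11513 m^3


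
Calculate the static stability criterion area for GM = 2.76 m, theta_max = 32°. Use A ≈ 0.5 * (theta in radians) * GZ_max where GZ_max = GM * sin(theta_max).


Formula: GZ_max = GM * sin(theta); Area = 0.5 * theta_rad * GZ_max
Step 1 — GZ_max = 2.76 * sin(32°) = 2.76 * 0.529919 = 1.462576 m
Step 2 — theta_rad = 32 * pi/180 = 0.558505 rad
Step 3 — Area = 0.5 * 0.558505 * 1.462576 ≈ 0.40843 m·rad (5 s.f.)

0.40843 m·rad
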